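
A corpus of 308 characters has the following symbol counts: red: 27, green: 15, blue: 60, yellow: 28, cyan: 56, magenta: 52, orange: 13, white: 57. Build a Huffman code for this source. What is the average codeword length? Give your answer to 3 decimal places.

Probabilities are the counts divided by 308.
Repeatedly combine the two least-probable nodes; the expected code length is the sum of the merged weights.
merge 13/308 + 15/308 → 1/11
merge 27/308 + 1/11 → 5/28
merge 1/11 + 13/77 → 20/77
merge 5/28 + 2/11 → 111/308
merge 57/308 + 15/77 → 117/308
merge 20/77 + 111/308 → 191/308
merge 117/308 + 191/308 → 1
L = 1/11 + 5/28 + 20/77 + 111/308 + 117/308 + 191/308 + 1 = 445/154 ≈ 2.890 bits/symbol.

2.890 bits/symbol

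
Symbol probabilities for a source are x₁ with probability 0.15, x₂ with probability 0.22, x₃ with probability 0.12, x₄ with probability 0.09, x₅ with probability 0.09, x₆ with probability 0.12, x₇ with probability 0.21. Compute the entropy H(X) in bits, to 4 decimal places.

2.7234 bits

H = −Σ pᵢ log₂ pᵢ.
−0.15·log₂(0.15) = 0.4105
−0.22·log₂(0.22) = 0.4806
−0.12·log₂(0.12) = 0.3671
−0.09·log₂(0.09) = 0.3127
−0.09·log₂(0.09) = 0.3127
−0.12·log₂(0.12) = 0.3671
−0.21·log₂(0.21) = 0.4728
Sum ≈ 2.7234 → 2.7234 bits.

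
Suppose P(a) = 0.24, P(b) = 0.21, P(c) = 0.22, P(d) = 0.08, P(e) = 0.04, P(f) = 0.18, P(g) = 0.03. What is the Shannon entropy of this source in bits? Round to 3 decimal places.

H = −Σ pᵢ log₂ pᵢ.
−0.24·log₂(0.24) = 0.4941
−0.21·log₂(0.21) = 0.4728
−0.22·log₂(0.22) = 0.4806
−0.08·log₂(0.08) = 0.2915
−0.04·log₂(0.04) = 0.1858
−0.18·log₂(0.18) = 0.4453
−0.03·log₂(0.03) = 0.1518
Sum ≈ 2.5219 → 2.522 bits.

2.522 bits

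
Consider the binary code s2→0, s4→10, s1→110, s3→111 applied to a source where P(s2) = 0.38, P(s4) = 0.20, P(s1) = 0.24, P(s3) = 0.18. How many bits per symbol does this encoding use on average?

L̄ = Σ pᵢ·ℓᵢ = 0.38·1 + 0.20·2 + 0.24·3 + 0.18·3 = 2.04 bits/symbol.

2.04 bits/symbol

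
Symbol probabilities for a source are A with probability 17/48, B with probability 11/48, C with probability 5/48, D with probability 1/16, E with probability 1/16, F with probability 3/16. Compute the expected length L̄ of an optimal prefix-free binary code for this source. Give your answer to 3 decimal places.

2.354 bits/symbol

Repeatedly combine the two least-probable nodes; the expected code length is the sum of the merged weights.
merge 1/16 + 1/16 → 1/8
merge 5/48 + 1/8 → 11/48
merge 3/16 + 11/48 → 5/12
merge 11/48 + 17/48 → 7/12
merge 5/12 + 7/12 → 1
L = 1/8 + 11/48 + 5/12 + 7/12 + 1 = 113/48 ≈ 2.354 bits/symbol.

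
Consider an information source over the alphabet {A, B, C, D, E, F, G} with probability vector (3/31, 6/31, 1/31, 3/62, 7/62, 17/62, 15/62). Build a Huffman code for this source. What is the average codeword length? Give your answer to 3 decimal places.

2.548 bits/symbol

Repeatedly combine the two least-probable nodes; the expected code length is the sum of the merged weights.
merge 1/31 + 3/62 → 5/62
merge 5/62 + 3/31 → 11/62
merge 7/62 + 11/62 → 9/31
merge 6/31 + 15/62 → 27/62
merge 17/62 + 9/31 → 35/62
merge 27/62 + 35/62 → 1
L = 5/62 + 11/62 + 9/31 + 27/62 + 35/62 + 1 = 79/31 ≈ 2.548 bits/symbol.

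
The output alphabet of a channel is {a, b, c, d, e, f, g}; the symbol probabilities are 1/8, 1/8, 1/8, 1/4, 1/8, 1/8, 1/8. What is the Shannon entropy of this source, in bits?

2.75 bits

Each probability is a power of 1/2, so log₂(1/p) is an integer.
H = Σ p·log₂(1/p) = 1/8·3 + 1/8·3 + 1/8·3 + 1/4·2 + 1/8·3 + 1/8·3 + 1/8·3 = 2.75 bits.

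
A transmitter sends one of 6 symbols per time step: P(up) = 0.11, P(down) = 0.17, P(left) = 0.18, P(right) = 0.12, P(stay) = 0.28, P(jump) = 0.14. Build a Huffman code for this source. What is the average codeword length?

2.54 bits/symbol

Repeatedly combine the two least-probable nodes; the expected code length is the sum of the merged weights.
merge 11/100 + 3/25 → 23/100
merge 7/50 + 17/100 → 31/100
merge 9/50 + 23/100 → 41/100
merge 7/25 + 31/100 → 59/100
merge 41/100 + 59/100 → 1
L = 23/100 + 31/100 + 41/100 + 59/100 + 1 = 127/50 = 2.54 bits/symbol.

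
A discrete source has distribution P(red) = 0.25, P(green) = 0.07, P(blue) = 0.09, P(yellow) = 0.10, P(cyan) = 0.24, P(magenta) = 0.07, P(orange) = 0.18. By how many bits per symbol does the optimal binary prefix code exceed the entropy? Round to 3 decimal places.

Entropy H = −Σ p log₂ p ≈ 2.6214 bits.
Huffman merges: 7/100+7/100→7/50; 9/100+1/10→19/100; 7/50+9/50→8/25; 19/100+6/25→43/100; 1/4+8/25→57/100; 43/100+57/100→1. L = 53/20 ≈ 2.6500.
L − H = 2.6500 − 2.6214 = 0.029 bits.

0.029 bits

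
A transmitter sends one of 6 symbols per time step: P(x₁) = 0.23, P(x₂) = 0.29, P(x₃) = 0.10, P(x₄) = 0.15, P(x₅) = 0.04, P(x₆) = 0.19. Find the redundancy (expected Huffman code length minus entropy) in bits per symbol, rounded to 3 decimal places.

Entropy H = −Σ p log₂ p ≈ 2.3893 bits.
Huffman merges: 1/25+1/10→7/50; 7/50+3/20→29/100; 19/100+23/100→21/50; 29/100+29/100→29/50; 21/50+29/50→1. L = 243/100 ≈ 2.4300.
L − H = 2.4300 − 2.3893 = 0.041 bits.

0.041 bits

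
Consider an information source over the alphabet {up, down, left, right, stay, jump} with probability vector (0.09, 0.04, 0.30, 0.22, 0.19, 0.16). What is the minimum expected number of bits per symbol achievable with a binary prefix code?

2.42 bits/symbol

Repeatedly combine the two least-probable nodes; the expected code length is the sum of the merged weights.
merge 1/25 + 9/100 → 13/100
merge 13/100 + 4/25 → 29/100
merge 19/100 + 11/50 → 41/100
merge 29/100 + 3/10 → 59/100
merge 41/100 + 59/100 → 1
L = 13/100 + 29/100 + 41/100 + 59/100 + 1 = 121/50 = 2.42 bits/symbol.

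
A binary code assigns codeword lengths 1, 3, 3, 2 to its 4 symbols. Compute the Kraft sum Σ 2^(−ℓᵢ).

With common denominator 2^3 = 8: Σ 2^(−ℓᵢ) = 4/8 + 1/8 + 1/8 + 2/8 = 8/8 = 1.

1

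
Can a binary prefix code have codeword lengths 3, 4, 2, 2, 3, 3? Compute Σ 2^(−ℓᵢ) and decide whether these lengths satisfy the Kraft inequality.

0.9375; yes

With common denominator 2^4 = 16: Σ 2^(−ℓᵢ) = 2/16 + 1/16 + 4/16 + 4/16 + 2/16 + 2/16 = 15/16 = 0.9375.
Kraft's inequality requires Σ ≤ 1; here Σ = 0.9375 ≤ 1, so such a prefix code exists.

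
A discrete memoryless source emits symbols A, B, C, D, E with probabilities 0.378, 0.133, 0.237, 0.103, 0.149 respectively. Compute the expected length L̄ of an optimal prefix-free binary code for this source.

2.236 bits/symbol

Repeatedly combine the two least-probable nodes; the expected code length is the sum of the merged weights.
merge 103/1000 + 133/1000 → 59/250
merge 149/1000 + 59/250 → 77/200
merge 237/1000 + 189/500 → 123/200
merge 77/200 + 123/200 → 1
L = 59/250 + 77/200 + 123/200 + 1 = 559/250 = 2.236 bits/symbol.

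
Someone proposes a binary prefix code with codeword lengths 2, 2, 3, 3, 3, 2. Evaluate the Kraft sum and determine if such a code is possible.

With common denominator 2^3 = 8: Σ 2^(−ℓᵢ) = 2/8 + 2/8 + 1/8 + 1/8 + 1/8 + 2/8 = 9/8 = 1.125.
Kraft's inequality requires Σ ≤ 1; here Σ = 1.125 > 1, so no such prefix code exists.

1.125; no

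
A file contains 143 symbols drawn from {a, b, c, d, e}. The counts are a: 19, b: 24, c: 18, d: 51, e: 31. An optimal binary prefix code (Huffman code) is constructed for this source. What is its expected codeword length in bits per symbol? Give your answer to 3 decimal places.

2.259 bits/symbol

Probabilities are the counts divided by 143.
Repeatedly combine the two least-probable nodes; the expected code length is the sum of the merged weights.
merge 18/143 + 19/143 → 37/143
merge 24/143 + 31/143 → 5/13
merge 37/143 + 51/143 → 8/13
merge 5/13 + 8/13 → 1
L = 37/143 + 5/13 + 8/13 + 1 = 323/143 ≈ 2.259 bits/symbol.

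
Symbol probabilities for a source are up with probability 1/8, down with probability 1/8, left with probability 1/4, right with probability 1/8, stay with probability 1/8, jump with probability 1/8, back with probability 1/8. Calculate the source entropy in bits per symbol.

Each probability is a power of 1/2, so log₂(1/p) is an integer.
H = Σ p·log₂(1/p) = 1/8·3 + 1/8·3 + 1/4·2 + 1/8·3 + 1/8·3 + 1/8·3 + 1/8·3 = 2.75 bits.

2.75 bits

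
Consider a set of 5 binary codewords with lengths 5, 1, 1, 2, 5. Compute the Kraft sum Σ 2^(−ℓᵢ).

1.3125

With common denominator 2^5 = 32: Σ 2^(−ℓᵢ) = 1/32 + 16/32 + 16/32 + 8/32 + 1/32 = 42/32 = 1.3125.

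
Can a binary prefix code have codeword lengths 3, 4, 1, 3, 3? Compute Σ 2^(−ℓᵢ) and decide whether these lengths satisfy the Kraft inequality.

0.9375; yes

With common denominator 2^4 = 16: Σ 2^(−ℓᵢ) = 2/16 + 1/16 + 8/16 + 2/16 + 2/16 = 15/16 = 0.9375.
Kraft's inequality requires Σ ≤ 1; here Σ = 0.9375 ≤ 1, so such a prefix code exists.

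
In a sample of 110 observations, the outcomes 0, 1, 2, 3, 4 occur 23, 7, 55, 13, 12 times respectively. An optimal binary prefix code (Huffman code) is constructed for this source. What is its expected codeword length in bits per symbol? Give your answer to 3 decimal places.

1.964 bits/symbol

Probabilities are the counts divided by 110.
Repeatedly combine the two least-probable nodes; the expected code length is the sum of the merged weights.
merge 7/110 + 6/55 → 19/110
merge 13/110 + 19/110 → 16/55
merge 23/110 + 16/55 → 1/2
merge 1/2 + 1/2 → 1
L = 19/110 + 16/55 + 1/2 + 1 = 108/55 ≈ 1.964 bits/symbol.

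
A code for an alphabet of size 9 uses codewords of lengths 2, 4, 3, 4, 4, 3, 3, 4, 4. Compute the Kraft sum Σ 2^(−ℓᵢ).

0.9375

With common denominator 2^4 = 16: Σ 2^(−ℓᵢ) = 4/16 + 1/16 + 2/16 + 1/16 + 1/16 + 2/16 + 2/16 + 1/16 + 1/16 = 15/16 = 0.9375.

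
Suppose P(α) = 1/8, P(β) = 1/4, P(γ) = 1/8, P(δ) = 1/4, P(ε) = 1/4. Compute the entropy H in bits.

2.25 bits

Each probability is a power of 1/2, so log₂(1/p) is an integer.
H = Σ p·log₂(1/p) = 1/8·3 + 1/4·2 + 1/8·3 + 1/4·2 + 1/4·2 = 2.25 bits.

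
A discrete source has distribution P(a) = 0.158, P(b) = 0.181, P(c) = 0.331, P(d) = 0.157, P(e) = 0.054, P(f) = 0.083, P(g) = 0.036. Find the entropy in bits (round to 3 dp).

2.512 bits

H = −Σ pᵢ log₂ pᵢ.
−0.158·log₂(0.158) = 0.4206
−0.181·log₂(0.181) = 0.4463
−0.331·log₂(0.331) = 0.5280
−0.157·log₂(0.157) = 0.4194
−0.054·log₂(0.054) = 0.2274
−0.083·log₂(0.083) = 0.2980
−0.036·log₂(0.036) = 0.1727
Sum ≈ 2.5124 → 2.512 bits.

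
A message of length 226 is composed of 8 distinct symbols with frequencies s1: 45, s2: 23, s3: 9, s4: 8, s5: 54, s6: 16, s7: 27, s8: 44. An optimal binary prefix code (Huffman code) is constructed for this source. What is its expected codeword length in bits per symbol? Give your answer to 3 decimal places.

2.783 bits/symbol

Probabilities are the counts divided by 226.
Repeatedly combine the two least-probable nodes; the expected code length is the sum of the merged weights.
merge 4/113 + 9/226 → 17/226
merge 8/113 + 17/226 → 33/226
merge 23/226 + 27/226 → 25/113
merge 33/226 + 22/113 → 77/226
merge 45/226 + 25/113 → 95/226
merge 27/113 + 77/226 → 131/226
merge 95/226 + 131/226 → 1
L = 17/226 + 33/226 + 25/113 + 77/226 + 95/226 + 131/226 + 1 = 629/226 ≈ 2.783 bits/symbol.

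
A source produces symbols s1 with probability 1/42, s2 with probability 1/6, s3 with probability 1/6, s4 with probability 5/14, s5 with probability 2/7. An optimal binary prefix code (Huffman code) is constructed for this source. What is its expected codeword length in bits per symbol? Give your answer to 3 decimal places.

2.190 bits/symbol

Repeatedly combine the two least-probable nodes; the expected code length is the sum of the merged weights.
merge 1/42 + 1/6 → 4/21
merge 1/6 + 4/21 → 5/14
merge 2/7 + 5/14 → 9/14
merge 5/14 + 9/14 → 1
L = 4/21 + 5/14 + 9/14 + 1 = 46/21 ≈ 2.190 bits/symbol.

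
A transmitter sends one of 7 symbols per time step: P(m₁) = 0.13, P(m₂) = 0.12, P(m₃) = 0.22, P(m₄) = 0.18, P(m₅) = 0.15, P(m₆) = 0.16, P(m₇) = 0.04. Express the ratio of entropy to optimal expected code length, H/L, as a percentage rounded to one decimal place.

97.6%

Entropy H = −Σ p log₂ p ≈ 2.6949 bits.
Huffman merges: 1/25+3/25→4/25; 13/100+3/20→7/25; 4/25+4/25→8/25; 9/50+11/50→2/5; 7/25+8/25→3/5; 2/5+3/5→1. L = 69/25 ≈ 2.7600.
Efficiency = H/L = 2.6949/2.7600 = 97.6%.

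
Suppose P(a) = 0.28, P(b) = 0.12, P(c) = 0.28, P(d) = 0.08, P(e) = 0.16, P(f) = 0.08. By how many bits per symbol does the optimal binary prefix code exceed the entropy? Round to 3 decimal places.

0.038 bits

Entropy H = −Σ p log₂ p ≈ 2.4015 bits.
Huffman merges: 2/25+2/25→4/25; 3/25+4/25→7/25; 4/25+7/25→11/25; 7/25+7/25→14/25; 11/25+14/25→1. L = 61/25 ≈ 2.4400.
L − H = 2.4400 − 2.4015 = 0.038 bits.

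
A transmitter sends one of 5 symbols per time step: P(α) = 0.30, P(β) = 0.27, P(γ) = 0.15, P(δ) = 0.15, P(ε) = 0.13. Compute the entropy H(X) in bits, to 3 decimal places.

2.235 bits

H = −Σ pᵢ log₂ pᵢ.
−0.30·log₂(0.30) = 0.5211
−0.27·log₂(0.27) = 0.5100
−0.15·log₂(0.15) = 0.4105
−0.15·log₂(0.15) = 0.4105
−0.13·log₂(0.13) = 0.3826
Sum ≈ 2.2348 → 2.235 bits.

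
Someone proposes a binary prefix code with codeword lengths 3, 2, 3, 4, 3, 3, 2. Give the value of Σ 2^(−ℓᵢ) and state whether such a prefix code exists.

1.0625; no

With common denominator 2^4 = 16: Σ 2^(−ℓᵢ) = 2/16 + 4/16 + 2/16 + 1/16 + 2/16 + 2/16 + 4/16 = 17/16 = 1.0625.
Kraft's inequality requires Σ ≤ 1; here Σ = 1.0625 > 1, so no such prefix code exists.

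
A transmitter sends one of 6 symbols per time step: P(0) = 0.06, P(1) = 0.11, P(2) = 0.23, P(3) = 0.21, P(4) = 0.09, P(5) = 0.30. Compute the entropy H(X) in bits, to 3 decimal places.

H = −Σ pᵢ log₂ pᵢ.
−0.06·log₂(0.06) = 0.2435
−0.11·log₂(0.11) = 0.3503
−0.23·log₂(0.23) = 0.4877
−0.21·log₂(0.21) = 0.4728
−0.09·log₂(0.09) = 0.3127
−0.30·log₂(0.30) = 0.5211
Sum ≈ 2.3881 → 2.388 bits.

2.388 bits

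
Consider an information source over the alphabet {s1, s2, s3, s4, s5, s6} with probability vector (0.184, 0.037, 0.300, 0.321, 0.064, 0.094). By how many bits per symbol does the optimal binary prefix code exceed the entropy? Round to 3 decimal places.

0.049 bits

Entropy H = −Σ p log₂ p ≈ 2.2471 bits.
Huffman merges: 37/1000+8/125→101/1000; 47/500+101/1000→39/200; 23/125+39/200→379/1000; 3/10+321/1000→621/1000; 379/1000+621/1000→1. L = 287/125 ≈ 2.2960.
L − H = 2.2960 − 2.2471 = 0.049 bits.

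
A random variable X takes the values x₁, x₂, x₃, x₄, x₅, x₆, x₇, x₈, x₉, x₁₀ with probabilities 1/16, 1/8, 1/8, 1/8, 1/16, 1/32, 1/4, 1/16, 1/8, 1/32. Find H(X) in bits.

3.0625 bits

Each probability is a power of 1/2, so log₂(1/p) is an integer.
H = Σ p·log₂(1/p) = 1/16·4 + 1/8·3 + 1/8·3 + 1/8·3 + 1/16·4 + 1/32·5 + 1/4·2 + 1/16·4 + 1/8·3 + 1/32·5 = 3.0625 bits.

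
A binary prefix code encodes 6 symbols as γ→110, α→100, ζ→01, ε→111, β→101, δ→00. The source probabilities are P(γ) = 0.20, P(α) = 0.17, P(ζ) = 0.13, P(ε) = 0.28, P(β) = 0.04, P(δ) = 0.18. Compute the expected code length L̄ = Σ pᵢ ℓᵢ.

L̄ = Σ pᵢ·ℓᵢ = 0.20·3 + 0.17·3 + 0.13·2 + 0.28·3 + 0.04·3 + 0.18·2 = 2.69 bits/symbol.

2.69 bits/symbol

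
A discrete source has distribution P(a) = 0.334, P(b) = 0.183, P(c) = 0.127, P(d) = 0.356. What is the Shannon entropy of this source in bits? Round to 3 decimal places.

H = −Σ pᵢ log₂ pᵢ.
−0.334·log₂(0.334) = 0.5284
−0.183·log₂(0.183) = 0.4484
−0.127·log₂(0.127) = 0.3781
−0.356·log₂(0.356) = 0.5305
Sum ≈ 1.8853 → 1.885 bits.

1.885 bits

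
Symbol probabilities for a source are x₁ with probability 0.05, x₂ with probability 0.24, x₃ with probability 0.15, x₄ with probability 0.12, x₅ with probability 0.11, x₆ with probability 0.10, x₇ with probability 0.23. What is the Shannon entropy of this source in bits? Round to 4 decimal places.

2.6580 bits

H = −Σ pᵢ log₂ pᵢ.
−0.05·log₂(0.05) = 0.2161
−0.24·log₂(0.24) = 0.4941
−0.15·log₂(0.15) = 0.4105
−0.12·log₂(0.12) = 0.3671
−0.11·log₂(0.11) = 0.3503
−0.10·log₂(0.10) = 0.3322
−0.23·log₂(0.23) = 0.4877
Sum ≈ 2.6580 → 2.6580 bits.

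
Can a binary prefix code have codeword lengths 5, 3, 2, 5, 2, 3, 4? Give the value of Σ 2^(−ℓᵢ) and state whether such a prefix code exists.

With common denominator 2^5 = 32: Σ 2^(−ℓᵢ) = 1/32 + 4/32 + 8/32 + 1/32 + 8/32 + 4/32 + 2/32 = 28/32 = 0.875.
Kraft's inequality requires Σ ≤ 1; here Σ = 0.875 ≤ 1, so such a prefix code exists.

0.875; yes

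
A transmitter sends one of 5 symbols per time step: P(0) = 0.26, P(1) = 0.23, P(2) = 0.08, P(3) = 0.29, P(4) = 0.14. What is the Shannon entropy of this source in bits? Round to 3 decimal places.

2.199 bits

H = −Σ pᵢ log₂ pᵢ.
−0.26·log₂(0.26) = 0.5053
−0.23·log₂(0.23) = 0.4877
−0.08·log₂(0.08) = 0.2915
−0.29·log₂(0.29) = 0.5179
−0.14·log₂(0.14) = 0.3971
Sum ≈ 2.1995 → 2.199 bits.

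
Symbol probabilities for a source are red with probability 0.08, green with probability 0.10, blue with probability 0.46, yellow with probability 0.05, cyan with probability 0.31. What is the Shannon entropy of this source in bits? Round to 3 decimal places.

1.879 bits

H = −Σ pᵢ log₂ pᵢ.
−0.08·log₂(0.08) = 0.2915
−0.10·log₂(0.10) = 0.3322
−0.46·log₂(0.46) = 0.5153
−0.05·log₂(0.05) = 0.2161
−0.31·log₂(0.31) = 0.5238
Sum ≈ 1.8789 → 1.879 bits.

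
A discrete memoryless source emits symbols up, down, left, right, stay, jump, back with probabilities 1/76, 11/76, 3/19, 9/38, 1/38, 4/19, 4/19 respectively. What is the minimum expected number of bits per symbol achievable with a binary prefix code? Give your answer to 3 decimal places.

2.566 bits/symbol

Repeatedly combine the two least-probable nodes; the expected code length is the sum of the merged weights.
merge 1/76 + 1/38 → 3/76
merge 3/76 + 11/76 → 7/38
merge 3/19 + 7/38 → 13/38
merge 4/19 + 4/19 → 8/19
merge 9/38 + 13/38 → 11/19
merge 8/19 + 11/19 → 1
L = 3/76 + 7/38 + 13/38 + 8/19 + 11/19 + 1 = 195/76 ≈ 2.566 bits/symbol.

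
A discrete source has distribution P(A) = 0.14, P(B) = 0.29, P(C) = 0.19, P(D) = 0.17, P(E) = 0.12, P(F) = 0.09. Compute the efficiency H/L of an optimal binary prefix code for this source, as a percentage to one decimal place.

98.6%

Entropy H = −Σ p log₂ p ≈ 2.4845 bits.
Huffman merges: 9/100+3/25→21/100; 7/50+17/100→31/100; 19/100+21/100→2/5; 29/100+31/100→3/5; 2/5+3/5→1. L = 63/25 ≈ 2.5200.
Efficiency = H/L = 2.4845/2.5200 = 98.6%.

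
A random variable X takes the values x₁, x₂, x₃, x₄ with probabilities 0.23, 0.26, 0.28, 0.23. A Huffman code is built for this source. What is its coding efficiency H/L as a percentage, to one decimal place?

99.7%

Entropy H = −Σ p log₂ p ≈ 1.9948 bits.
Huffman merges: 23/100+23/100→23/50; 13/50+7/25→27/50; 23/50+27/50→1. L = 2 ≈ 2.0000.
Efficiency = H/L = 1.9948/2.0000 = 99.7%.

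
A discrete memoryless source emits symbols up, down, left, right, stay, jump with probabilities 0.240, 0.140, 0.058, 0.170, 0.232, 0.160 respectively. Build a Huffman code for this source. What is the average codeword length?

2.528 bits/symbol

Repeatedly combine the two least-probable nodes; the expected code length is the sum of the merged weights.
merge 29/500 + 7/50 → 99/500
merge 4/25 + 17/100 → 33/100
merge 99/500 + 29/125 → 43/100
merge 6/25 + 33/100 → 57/100
merge 43/100 + 57/100 → 1
L = 99/500 + 33/100 + 43/100 + 57/100 + 1 = 316/125 = 2.528 bits/symbol.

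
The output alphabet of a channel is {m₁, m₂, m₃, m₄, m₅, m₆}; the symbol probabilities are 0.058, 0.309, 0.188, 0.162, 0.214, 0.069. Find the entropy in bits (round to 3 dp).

H = −Σ pᵢ log₂ pᵢ.
−0.058·log₂(0.058) = 0.2383
−0.309·log₂(0.309) = 0.5235
−0.188·log₂(0.188) = 0.4533
−0.162·log₂(0.162) = 0.4254
−0.214·log₂(0.214) = 0.4760
−0.069·log₂(0.069) = 0.2662
Sum ≈ 2.3827 → 2.383 bits.

2.383 bits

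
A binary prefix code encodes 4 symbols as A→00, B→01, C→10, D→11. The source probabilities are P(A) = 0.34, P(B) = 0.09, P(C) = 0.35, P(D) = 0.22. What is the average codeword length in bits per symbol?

2 bits/symbol

L̄ = Σ pᵢ·ℓᵢ = 0.34·2 + 0.09·2 + 0.35·2 + 0.22·2 = 2 bits/symbol.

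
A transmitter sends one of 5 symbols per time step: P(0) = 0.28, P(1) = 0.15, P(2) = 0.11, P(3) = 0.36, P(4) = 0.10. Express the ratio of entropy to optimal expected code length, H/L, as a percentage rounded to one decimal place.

96.7%

Entropy H = −Σ p log₂ p ≈ 2.1379 bits.
Huffman merges: 1/10+11/100→21/100; 3/20+21/100→9/25; 7/25+9/25→16/25; 9/25+16/25→1. L = 221/100 ≈ 2.2100.
Efficiency = H/L = 2.1379/2.2100 = 96.7%.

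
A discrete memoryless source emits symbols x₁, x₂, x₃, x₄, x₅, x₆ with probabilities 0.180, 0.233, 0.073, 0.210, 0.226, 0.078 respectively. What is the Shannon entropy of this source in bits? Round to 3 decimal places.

H = −Σ pᵢ log₂ pᵢ.
−0.180·log₂(0.180) = 0.4453
−0.233·log₂(0.233) = 0.4897
−0.073·log₂(0.073) = 0.2756
−0.210·log₂(0.210) = 0.4728
−0.226·log₂(0.226) = 0.4849
−0.078·log₂(0.078) = 0.2871
Sum ≈ 2.4554 → 2.455 bits.

2.455 bits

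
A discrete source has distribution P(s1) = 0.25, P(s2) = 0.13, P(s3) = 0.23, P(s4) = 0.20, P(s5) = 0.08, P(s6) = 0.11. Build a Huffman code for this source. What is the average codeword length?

Repeatedly combine the two least-probable nodes; the expected code length is the sum of the merged weights.
merge 2/25 + 11/100 → 19/100
merge 13/100 + 19/100 → 8/25
merge 1/5 + 23/100 → 43/100
merge 1/4 + 8/25 → 57/100
merge 43/100 + 57/100 → 1
L = 19/100 + 8/25 + 43/100 + 57/100 + 1 = 251/100 = 2.51 bits/symbol.

2.51 bits/symbol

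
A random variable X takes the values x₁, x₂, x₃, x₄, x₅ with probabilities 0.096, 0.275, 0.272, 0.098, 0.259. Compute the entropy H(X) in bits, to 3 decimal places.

2.181 bits

H = −Σ pᵢ log₂ pᵢ.
−0.096·log₂(0.096) = 0.3246
−0.275·log₂(0.275) = 0.5122
−0.272·log₂(0.272) = 0.5109
−0.098·log₂(0.098) = 0.3284
−0.259·log₂(0.259) = 0.5048
Sum ≈ 2.1808 → 2.181 bits.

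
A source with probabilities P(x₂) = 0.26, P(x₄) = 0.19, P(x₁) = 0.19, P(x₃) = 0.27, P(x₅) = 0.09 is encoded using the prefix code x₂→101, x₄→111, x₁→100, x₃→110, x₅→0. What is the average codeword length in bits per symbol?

2.82 bits/symbol

L̄ = Σ pᵢ·ℓᵢ = 0.26·3 + 0.19·3 + 0.19·3 + 0.27·3 + 0.09·1 = 2.82 bits/symbol.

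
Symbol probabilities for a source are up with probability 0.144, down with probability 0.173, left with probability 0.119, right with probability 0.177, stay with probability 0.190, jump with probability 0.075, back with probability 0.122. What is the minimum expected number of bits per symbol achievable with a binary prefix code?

2.81 bits/symbol

Repeatedly combine the two least-probable nodes; the expected code length is the sum of the merged weights.
merge 3/40 + 119/1000 → 97/500
merge 61/500 + 18/125 → 133/500
merge 173/1000 + 177/1000 → 7/20
merge 19/100 + 97/500 → 48/125
merge 133/500 + 7/20 → 77/125
merge 48/125 + 77/125 → 1
L = 97/500 + 133/500 + 7/20 + 48/125 + 77/125 + 1 = 281/100 = 2.81 bits/symbol.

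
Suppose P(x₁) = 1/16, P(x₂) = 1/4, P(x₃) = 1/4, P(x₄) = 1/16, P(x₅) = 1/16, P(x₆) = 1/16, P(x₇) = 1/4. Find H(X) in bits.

2.5 bits

Each probability is a power of 1/2, so log₂(1/p) is an integer.
H = Σ p·log₂(1/p) = 1/16·4 + 1/4·2 + 1/4·2 + 1/16·4 + 1/16·4 + 1/16·4 + 1/4·2 = 2.5 bits.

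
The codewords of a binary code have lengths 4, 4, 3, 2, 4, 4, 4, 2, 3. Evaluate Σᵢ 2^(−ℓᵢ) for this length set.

With common denominator 2^4 = 16: Σ 2^(−ℓᵢ) = 1/16 + 1/16 + 2/16 + 4/16 + 1/16 + 1/16 + 1/16 + 4/16 + 2/16 = 17/16 = 1.0625.

1.0625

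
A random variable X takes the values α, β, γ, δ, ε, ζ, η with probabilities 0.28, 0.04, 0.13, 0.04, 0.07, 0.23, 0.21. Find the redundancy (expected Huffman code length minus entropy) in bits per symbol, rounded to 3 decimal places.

0.013 bits

Entropy H = −Σ p log₂ p ≈ 2.4974 bits.
Huffman merges: 1/25+1/25→2/25; 7/100+2/25→3/20; 13/100+3/20→7/25; 21/100+23/100→11/25; 7/25+7/25→14/25; 11/25+14/25→1. L = 251/100 ≈ 2.5100.
L − H = 2.5100 − 2.4974 = 0.013 bits.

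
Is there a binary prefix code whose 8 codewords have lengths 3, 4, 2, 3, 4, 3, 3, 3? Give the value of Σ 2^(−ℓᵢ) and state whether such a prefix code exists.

1; yes

With common denominator 2^4 = 16: Σ 2^(−ℓᵢ) = 2/16 + 1/16 + 4/16 + 2/16 + 1/16 + 2/16 + 2/16 + 2/16 = 16/16 = 1.
Kraft's inequality requires Σ ≤ 1; here Σ = 1 ≤ 1, so such a prefix code exists.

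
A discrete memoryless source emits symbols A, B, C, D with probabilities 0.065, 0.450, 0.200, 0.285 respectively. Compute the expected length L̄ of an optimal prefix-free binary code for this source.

1.815 bits/symbol

Repeatedly combine the two least-probable nodes; the expected code length is the sum of the merged weights.
merge 13/200 + 1/5 → 53/200
merge 53/200 + 57/200 → 11/20
merge 9/20 + 11/20 → 1
L = 53/200 + 11/20 + 1 = 363/200 = 1.815 bits/symbol.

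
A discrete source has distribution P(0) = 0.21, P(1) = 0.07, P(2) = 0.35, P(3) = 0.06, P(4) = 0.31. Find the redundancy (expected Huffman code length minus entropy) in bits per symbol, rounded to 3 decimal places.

Entropy H = −Σ p log₂ p ≈ 2.0388 bits.
Huffman merges: 3/50+7/100→13/100; 13/100+21/100→17/50; 31/100+17/50→13/20; 7/20+13/20→1. L = 53/25 ≈ 2.1200.
L − H = 2.1200 − 2.0388 = 0.081 bits.

0.081 bits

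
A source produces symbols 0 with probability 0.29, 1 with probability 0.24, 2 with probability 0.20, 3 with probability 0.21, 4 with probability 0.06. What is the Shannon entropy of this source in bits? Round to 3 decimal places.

H = −Σ pᵢ log₂ pᵢ.
−0.29·log₂(0.29) = 0.5179
−0.24·log₂(0.24) = 0.4941
−0.20·log₂(0.20) = 0.4644
−0.21·log₂(0.21) = 0.4728
−0.06·log₂(0.06) = 0.2435
Sum ≈ 2.1928 → 2.193 bits.

2.193 bits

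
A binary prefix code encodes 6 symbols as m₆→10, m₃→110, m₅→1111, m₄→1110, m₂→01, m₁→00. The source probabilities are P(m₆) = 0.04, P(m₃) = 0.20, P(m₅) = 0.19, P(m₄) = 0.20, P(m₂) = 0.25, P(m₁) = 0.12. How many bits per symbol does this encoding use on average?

L̄ = Σ pᵢ·ℓᵢ = 0.04·2 + 0.20·3 + 0.19·4 + 0.20·4 + 0.25·2 + 0.12·2 = 2.98 bits/symbol.

2.98 bits/symbol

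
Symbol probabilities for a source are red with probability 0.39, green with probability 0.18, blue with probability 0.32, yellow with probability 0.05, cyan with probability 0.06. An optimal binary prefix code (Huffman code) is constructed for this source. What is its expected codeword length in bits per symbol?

2.01 bits/symbol

Repeatedly combine the two least-probable nodes; the expected code length is the sum of the merged weights.
merge 1/20 + 3/50 → 11/100
merge 11/100 + 9/50 → 29/100
merge 29/100 + 8/25 → 61/100
merge 39/100 + 61/100 → 1
L = 11/100 + 29/100 + 61/100 + 1 = 201/100 = 2.01 bits/symbol.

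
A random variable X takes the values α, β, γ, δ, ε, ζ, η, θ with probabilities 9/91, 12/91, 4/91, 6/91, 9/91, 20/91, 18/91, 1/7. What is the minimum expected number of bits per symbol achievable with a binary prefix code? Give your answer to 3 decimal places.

2.890 bits/symbol

Repeatedly combine the two least-probable nodes; the expected code length is the sum of the merged weights.
merge 4/91 + 6/91 → 10/91
merge 9/91 + 9/91 → 18/91
merge 10/91 + 12/91 → 22/91
merge 1/7 + 18/91 → 31/91
merge 18/91 + 20/91 → 38/91
merge 22/91 + 31/91 → 53/91
merge 38/91 + 53/91 → 1
L = 10/91 + 18/91 + 22/91 + 31/91 + 38/91 + 53/91 + 1 = 263/91 ≈ 2.890 bits/symbol.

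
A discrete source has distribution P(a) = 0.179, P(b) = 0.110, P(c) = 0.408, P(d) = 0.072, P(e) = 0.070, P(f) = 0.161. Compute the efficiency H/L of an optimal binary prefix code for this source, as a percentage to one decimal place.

Entropy H = −Σ p log₂ p ≈ 2.2883 bits.
Huffman merges: 7/100+9/125→71/500; 11/100+71/500→63/250; 161/1000+179/1000→17/50; 63/250+17/50→74/125; 51/125+74/125→1. L = 1163/500 ≈ 2.3260.
Efficiency = H/L = 2.2883/2.3260 = 98.4%.

98.4%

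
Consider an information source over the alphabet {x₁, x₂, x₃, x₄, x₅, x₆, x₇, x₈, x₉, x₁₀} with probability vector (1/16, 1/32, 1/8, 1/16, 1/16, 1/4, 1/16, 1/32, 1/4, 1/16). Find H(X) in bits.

2.9375 bits

Each probability is a power of 1/2, so log₂(1/p) is an integer.
H = Σ p·log₂(1/p) = 1/16·4 + 1/32·5 + 1/8·3 + 1/16·4 + 1/16·4 + 1/4·2 + 1/16·4 + 1/32·5 + 1/4·2 + 1/16·4 = 2.9375 bits.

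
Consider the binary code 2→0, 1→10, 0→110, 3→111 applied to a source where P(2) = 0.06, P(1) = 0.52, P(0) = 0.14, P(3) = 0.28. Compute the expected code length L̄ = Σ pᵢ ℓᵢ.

2.36 bits/symbol

L̄ = Σ pᵢ·ℓᵢ = 0.06·1 + 0.52·2 + 0.14·3 + 0.28·3 = 2.36 bits/symbol.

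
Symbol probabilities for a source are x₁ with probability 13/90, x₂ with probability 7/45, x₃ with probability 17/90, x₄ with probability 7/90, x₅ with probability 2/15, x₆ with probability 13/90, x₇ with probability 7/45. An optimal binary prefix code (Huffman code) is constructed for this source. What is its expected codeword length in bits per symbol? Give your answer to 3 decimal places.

2.811 bits/symbol

Repeatedly combine the two least-probable nodes; the expected code length is the sum of the merged weights.
merge 7/90 + 2/15 → 19/90
merge 13/90 + 13/90 → 13/45
merge 7/45 + 7/45 → 14/45
merge 17/90 + 19/90 → 2/5
merge 13/45 + 14/45 → 3/5
merge 2/5 + 3/5 → 1
L = 19/90 + 13/45 + 14/45 + 2/5 + 3/5 + 1 = 253/90 ≈ 2.811 bits/symbol.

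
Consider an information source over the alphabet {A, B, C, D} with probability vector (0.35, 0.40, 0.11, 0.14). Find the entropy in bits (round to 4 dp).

H = −Σ pᵢ log₂ pᵢ.
−0.35·log₂(0.35) = 0.5301
−0.40·log₂(0.40) = 0.5288
−0.11·log₂(0.11) = 0.3503
−0.14·log₂(0.14) = 0.3971
Sum ≈ 1.8063 → 1.8063 bits.

1.8063 bits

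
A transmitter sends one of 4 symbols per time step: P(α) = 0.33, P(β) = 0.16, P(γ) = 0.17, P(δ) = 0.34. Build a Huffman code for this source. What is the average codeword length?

Repeatedly combine the two least-probable nodes; the expected code length is the sum of the merged weights.
merge 4/25 + 17/100 → 33/100
merge 33/100 + 33/100 → 33/50
merge 17/50 + 33/50 → 1
L = 33/100 + 33/50 + 1 = 199/100 = 1.99 bits/symbol.

1.99 bits/symbol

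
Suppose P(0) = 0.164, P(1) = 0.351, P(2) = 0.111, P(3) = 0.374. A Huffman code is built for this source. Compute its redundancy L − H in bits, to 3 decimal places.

0.060 bits

Entropy H = −Σ p log₂ p ≈ 1.8406 bits.
Huffman merges: 111/1000+41/250→11/40; 11/40+351/1000→313/500; 187/500+313/500→1. L = 1901/1000 ≈ 1.9010.
L − H = 1.9010 − 1.8406 = 0.060 bits.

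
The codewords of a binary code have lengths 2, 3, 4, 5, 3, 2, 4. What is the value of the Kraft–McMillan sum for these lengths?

With common denominator 2^5 = 32: Σ 2^(−ℓᵢ) = 8/32 + 4/32 + 2/32 + 1/32 + 4/32 + 8/32 + 2/32 = 29/32 = 0.90625.

0.90625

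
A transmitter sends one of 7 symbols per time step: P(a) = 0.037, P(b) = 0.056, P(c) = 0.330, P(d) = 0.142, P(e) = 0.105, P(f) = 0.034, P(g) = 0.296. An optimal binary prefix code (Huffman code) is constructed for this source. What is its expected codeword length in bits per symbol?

2.43 bits/symbol

Repeatedly combine the two least-probable nodes; the expected code length is the sum of the merged weights.
merge 17/500 + 37/1000 → 71/1000
merge 7/125 + 71/1000 → 127/1000
merge 21/200 + 127/1000 → 29/125
merge 71/500 + 29/125 → 187/500
merge 37/125 + 33/100 → 313/500
merge 187/500 + 313/500 → 1
L = 71/1000 + 127/1000 + 29/125 + 187/500 + 313/500 + 1 = 243/100 = 2.43 bits/symbol.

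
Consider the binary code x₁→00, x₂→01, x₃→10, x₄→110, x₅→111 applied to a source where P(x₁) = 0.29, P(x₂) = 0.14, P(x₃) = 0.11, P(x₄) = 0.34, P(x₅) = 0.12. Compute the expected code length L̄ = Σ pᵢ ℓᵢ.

L̄ = Σ pᵢ·ℓᵢ = 0.29·2 + 0.14·2 + 0.11·2 + 0.34·3 + 0.12·3 = 2.46 bits/symbol.

2.46 bits/symbol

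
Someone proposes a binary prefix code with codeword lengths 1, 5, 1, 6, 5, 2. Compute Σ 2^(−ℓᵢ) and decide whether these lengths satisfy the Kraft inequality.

1.328125; no

With common denominator 2^6 = 64: Σ 2^(−ℓᵢ) = 32/64 + 2/64 + 32/64 + 1/64 + 2/64 + 16/64 = 85/64 = 1.328125.
Kraft's inequality requires Σ ≤ 1; here Σ = 1.328125 > 1, so no such prefix code exists.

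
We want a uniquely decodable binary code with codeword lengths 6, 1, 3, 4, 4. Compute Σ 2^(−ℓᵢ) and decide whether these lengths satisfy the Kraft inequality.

With common denominator 2^6 = 64: Σ 2^(−ℓᵢ) = 1/64 + 32/64 + 8/64 + 4/64 + 4/64 = 49/64 = 0.765625.
Kraft's inequality requires Σ ≤ 1; here Σ = 0.765625 ≤ 1, so such a prefix code exists.

0.765625; yes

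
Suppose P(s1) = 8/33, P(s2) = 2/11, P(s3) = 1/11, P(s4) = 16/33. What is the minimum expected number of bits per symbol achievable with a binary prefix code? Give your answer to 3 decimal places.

Repeatedly combine the two least-probable nodes; the expected code length is the sum of the merged weights.
merge 1/11 + 2/11 → 3/11
merge 8/33 + 3/11 → 17/33
merge 16/33 + 17/33 → 1
L = 3/11 + 17/33 + 1 = 59/33 ≈ 1.788 bits/symbol.

1.788 bits/symbol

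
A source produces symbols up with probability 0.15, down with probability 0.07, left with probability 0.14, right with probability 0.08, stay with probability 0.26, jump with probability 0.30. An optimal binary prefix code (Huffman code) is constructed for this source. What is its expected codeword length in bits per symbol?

2.44 bits/symbol

Repeatedly combine the two least-probable nodes; the expected code length is the sum of the merged weights.
merge 7/100 + 2/25 → 3/20
merge 7/50 + 3/20 → 29/100
merge 3/20 + 13/50 → 41/100
merge 29/100 + 3/10 → 59/100
merge 41/100 + 59/100 → 1
L = 3/20 + 29/100 + 41/100 + 59/100 + 1 = 61/25 = 2.44 bits/symbol.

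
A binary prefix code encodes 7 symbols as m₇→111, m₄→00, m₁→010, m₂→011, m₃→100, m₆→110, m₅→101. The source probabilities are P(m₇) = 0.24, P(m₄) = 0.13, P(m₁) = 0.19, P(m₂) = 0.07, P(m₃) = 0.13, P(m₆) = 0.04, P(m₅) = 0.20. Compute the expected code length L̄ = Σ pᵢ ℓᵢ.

2.87 bits/symbol

L̄ = Σ pᵢ·ℓᵢ = 0.24·3 + 0.13·2 + 0.19·3 + 0.07·3 + 0.13·3 + 0.04·3 + 0.20·3 = 2.87 bits/symbol.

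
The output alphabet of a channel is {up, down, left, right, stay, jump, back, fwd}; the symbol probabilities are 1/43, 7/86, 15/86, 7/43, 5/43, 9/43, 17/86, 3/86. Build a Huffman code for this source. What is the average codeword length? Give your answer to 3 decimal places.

2.791 bits/symbol

Repeatedly combine the two least-probable nodes; the expected code length is the sum of the merged weights.
merge 1/43 + 3/86 → 5/86
merge 5/86 + 7/86 → 6/43
merge 5/43 + 6/43 → 11/43
merge 7/43 + 15/86 → 29/86
merge 17/86 + 9/43 → 35/86
merge 11/43 + 29/86 → 51/86
merge 35/86 + 51/86 → 1
L = 5/86 + 6/43 + 11/43 + 29/86 + 35/86 + 51/86 + 1 = 120/43 ≈ 2.791 bits/symbol.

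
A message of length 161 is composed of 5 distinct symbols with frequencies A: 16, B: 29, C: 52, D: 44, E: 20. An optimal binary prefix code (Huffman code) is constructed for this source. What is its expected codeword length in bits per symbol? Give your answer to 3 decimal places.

2.224 bits/symbol

Probabilities are the counts divided by 161.
Repeatedly combine the two least-probable nodes; the expected code length is the sum of the merged weights.
merge 16/161 + 20/161 → 36/161
merge 29/161 + 36/161 → 65/161
merge 44/161 + 52/161 → 96/161
merge 65/161 + 96/161 → 1
L = 36/161 + 65/161 + 96/161 + 1 = 358/161 ≈ 2.224 bits/symbol.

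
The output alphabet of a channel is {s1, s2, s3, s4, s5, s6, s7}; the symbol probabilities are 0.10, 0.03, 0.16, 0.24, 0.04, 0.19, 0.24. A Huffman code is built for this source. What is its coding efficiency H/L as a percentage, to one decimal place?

98.7%

Entropy H = −Σ p log₂ p ≈ 2.5362 bits.
Huffman merges: 3/100+1/25→7/100; 7/100+1/10→17/100; 4/25+17/100→33/100; 19/100+6/25→43/100; 6/25+33/100→57/100; 43/100+57/100→1. L = 257/100 ≈ 2.5700.
Efficiency = H/L = 2.5362/2.5700 = 98.7%.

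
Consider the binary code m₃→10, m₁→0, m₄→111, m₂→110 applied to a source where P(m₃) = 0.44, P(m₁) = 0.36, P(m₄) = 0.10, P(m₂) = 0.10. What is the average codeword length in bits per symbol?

1.84 bits/symbol

L̄ = Σ pᵢ·ℓᵢ = 0.44·2 + 0.36·1 + 0.10·3 + 0.10·3 = 1.84 bits/symbol.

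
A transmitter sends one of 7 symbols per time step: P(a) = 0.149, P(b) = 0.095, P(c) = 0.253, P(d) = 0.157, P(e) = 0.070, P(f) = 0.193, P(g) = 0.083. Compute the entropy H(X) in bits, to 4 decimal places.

H = −Σ pᵢ log₂ pᵢ.
−0.149·log₂(0.149) = 0.4092
−0.095·log₂(0.095) = 0.3226
−0.253·log₂(0.253) = 0.5016
−0.157·log₂(0.157) = 0.4194
−0.070·log₂(0.070) = 0.2686
−0.193·log₂(0.193) = 0.4581
−0.083·log₂(0.083) = 0.2980
Sum ≈ 2.6775 → 2.6775 bits.

2.6775 bits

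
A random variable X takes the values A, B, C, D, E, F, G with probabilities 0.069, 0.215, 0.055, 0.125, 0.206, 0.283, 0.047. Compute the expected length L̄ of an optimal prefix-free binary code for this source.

2.569 bits/symbol

Repeatedly combine the two least-probable nodes; the expected code length is the sum of the merged weights.
merge 47/1000 + 11/200 → 51/500
merge 69/1000 + 51/500 → 171/1000
merge 1/8 + 171/1000 → 37/125
merge 103/500 + 43/200 → 421/1000
merge 283/1000 + 37/125 → 579/1000
merge 421/1000 + 579/1000 → 1
L = 51/500 + 171/1000 + 37/125 + 421/1000 + 579/1000 + 1 = 2569/1000 = 2.569 bits/symbol.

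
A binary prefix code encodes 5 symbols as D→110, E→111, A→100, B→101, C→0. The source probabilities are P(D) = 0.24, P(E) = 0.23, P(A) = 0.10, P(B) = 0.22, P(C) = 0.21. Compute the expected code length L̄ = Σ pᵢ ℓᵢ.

2.58 bits/symbol

L̄ = Σ pᵢ·ℓᵢ = 0.24·3 + 0.23·3 + 0.10·3 + 0.22·3 + 0.21·1 = 2.58 bits/symbol.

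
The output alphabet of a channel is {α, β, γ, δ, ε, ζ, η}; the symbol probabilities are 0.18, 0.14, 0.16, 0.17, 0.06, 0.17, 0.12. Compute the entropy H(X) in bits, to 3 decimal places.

2.745 bits

H = −Σ pᵢ log₂ pᵢ.
−0.18·log₂(0.18) = 0.4453
−0.14·log₂(0.14) = 0.3971
−0.16·log₂(0.16) = 0.4230
−0.17·log₂(0.17) = 0.4346
−0.06·log₂(0.06) = 0.2435
−0.17·log₂(0.17) = 0.4346
−0.12·log₂(0.12) = 0.3671
Sum ≈ 2.7452 → 2.745 bits.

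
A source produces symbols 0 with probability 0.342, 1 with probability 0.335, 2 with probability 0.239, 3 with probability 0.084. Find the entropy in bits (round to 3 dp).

H = −Σ pᵢ log₂ pᵢ.
−0.342·log₂(0.342) = 0.5294
−0.335·log₂(0.335) = 0.5286
−0.239·log₂(0.239) = 0.4935
−0.084·log₂(0.084) = 0.3002
Sum ≈ 1.8516 → 1.852 bits.

1.852 bits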